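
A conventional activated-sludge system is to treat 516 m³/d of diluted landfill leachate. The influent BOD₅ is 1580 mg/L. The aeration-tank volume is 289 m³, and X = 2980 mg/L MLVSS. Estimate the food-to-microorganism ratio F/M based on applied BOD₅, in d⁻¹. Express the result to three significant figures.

F/M ≈ 0.947 d⁻¹

Food-to-microorganism ratio F/M = Q S₀ / (V X) = 516 × 1580 / (289.0 × 2980) = 0.9467 d⁻¹.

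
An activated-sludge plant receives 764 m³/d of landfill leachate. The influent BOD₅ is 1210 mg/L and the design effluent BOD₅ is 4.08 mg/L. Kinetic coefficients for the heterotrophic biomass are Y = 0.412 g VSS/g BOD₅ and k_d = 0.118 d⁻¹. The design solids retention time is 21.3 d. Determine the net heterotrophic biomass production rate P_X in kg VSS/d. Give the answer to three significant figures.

P_X ≈ 108 kg VSS/d

Correct the yield for decay: Y_obs = Y/(1 + k_d θ_c) = 0.412 / (1 + 0.118 × 21.3) = 0.412 / 3.513 = 0.1173.
Mass of BOD₅ removed per day: Q(S₀ − S) = 764 × 1206 g/m³ = 921.3 kg/d.
So the net sludge growth is P_X = 0.1173 × 921.3 = 108.0 kg VSS/d.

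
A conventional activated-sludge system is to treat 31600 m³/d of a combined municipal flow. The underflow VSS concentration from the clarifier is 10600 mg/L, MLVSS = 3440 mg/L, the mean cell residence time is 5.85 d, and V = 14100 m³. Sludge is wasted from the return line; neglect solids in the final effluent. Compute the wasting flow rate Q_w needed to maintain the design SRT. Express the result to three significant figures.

Wasting from the return line (neglecting effluent solids): Q_w = V·X / (θ_c·X_r) = 14100 × 3440 / (5.85 × 10600) = 782.2 m³/d.

Q_w ≈ 782 m³/d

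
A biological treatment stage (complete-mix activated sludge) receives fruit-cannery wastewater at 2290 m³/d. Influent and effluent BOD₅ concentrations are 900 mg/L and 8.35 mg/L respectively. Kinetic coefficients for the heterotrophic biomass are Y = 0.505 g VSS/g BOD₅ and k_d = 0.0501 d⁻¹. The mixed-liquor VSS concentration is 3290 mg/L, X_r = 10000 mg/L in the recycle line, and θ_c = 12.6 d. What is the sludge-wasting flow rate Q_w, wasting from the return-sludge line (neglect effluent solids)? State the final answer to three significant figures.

Q_w ≈ 63.2 m³/d

From the SRT design equation V = Y Q (S₀−S) θ_c / [X (1 + k_d θ_c)] = 0.505 × 2290 × (900 − 8.35) × 12.6 / [3290 × (1 + 0.0501 × 12.6)] = 1.3×10^7 / 5367 = 2421 m³.
Q_w = (V·X)/(θ_c X_r) = 2421 × 3290 / (12.6 × 10000) = 63.21 m³/d.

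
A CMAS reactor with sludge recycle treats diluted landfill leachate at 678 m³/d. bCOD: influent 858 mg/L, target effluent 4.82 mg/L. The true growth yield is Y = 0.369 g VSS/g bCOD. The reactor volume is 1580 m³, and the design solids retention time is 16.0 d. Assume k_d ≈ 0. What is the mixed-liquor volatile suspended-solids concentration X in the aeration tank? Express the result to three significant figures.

X ≈ 2160 mg/L

X = Y·Q·ΔS·θ_c / V = 0.369 × 678 × (858 − 4.82) × 16.0 / 1580 = 2162 mg/L.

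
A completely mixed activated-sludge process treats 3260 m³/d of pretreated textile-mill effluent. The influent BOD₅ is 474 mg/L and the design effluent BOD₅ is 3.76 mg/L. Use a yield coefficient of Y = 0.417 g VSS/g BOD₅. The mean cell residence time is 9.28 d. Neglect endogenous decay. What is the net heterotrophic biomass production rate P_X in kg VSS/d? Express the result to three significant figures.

With endogenous decay neglected, the observed yield equals the true yield: Y_obs = Y = 0.417 g VSS/g BOD₅.
ΔS = 474 − 3.76 = 470.2 mg/L, so the substrate removal rate is 3260 × 470.2/1000 = 1533 kg BOD₅/d.
P_X = Y_obs · Q(S₀ − S) = 0.4170 × 1533 = 639.3 kg VSS/d.

P_X ≈ 639 kg VSS/d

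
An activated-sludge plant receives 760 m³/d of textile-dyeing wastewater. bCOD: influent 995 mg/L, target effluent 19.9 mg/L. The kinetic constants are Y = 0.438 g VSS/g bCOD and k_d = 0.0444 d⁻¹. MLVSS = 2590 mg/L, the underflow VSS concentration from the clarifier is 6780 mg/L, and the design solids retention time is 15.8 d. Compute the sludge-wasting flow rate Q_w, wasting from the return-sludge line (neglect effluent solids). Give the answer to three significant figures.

Rearranging the biomass balance for a CMAS with decay, V = Y·Q·ΔS·θ_c / [X·(1+k_d θ_c)] = 0.438 × 760 × (995 − 19.9) × 15.8 / [2590 × (1 + 0.0444 × 15.8)] = 5.13×10^6 / 4407 = 1164 m³.
Wasting from the return line (neglecting effluent solids): Q_w = V·X / (θ_c·X_r) = 1164 × 2590 / (15.8 × 6780) = 28.14 m³/d.

Q_w ≈ 28.1 m³/d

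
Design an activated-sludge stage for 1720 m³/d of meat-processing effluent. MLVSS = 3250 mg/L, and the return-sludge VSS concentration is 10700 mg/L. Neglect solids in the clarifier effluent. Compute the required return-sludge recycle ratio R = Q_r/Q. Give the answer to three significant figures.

R ≈ 0.436

Solids balance on the clarifier gives (1+R)X = R·X_r, so R = X/(X_r − X) = 3250 / (10700 − 3250) = 0.4362.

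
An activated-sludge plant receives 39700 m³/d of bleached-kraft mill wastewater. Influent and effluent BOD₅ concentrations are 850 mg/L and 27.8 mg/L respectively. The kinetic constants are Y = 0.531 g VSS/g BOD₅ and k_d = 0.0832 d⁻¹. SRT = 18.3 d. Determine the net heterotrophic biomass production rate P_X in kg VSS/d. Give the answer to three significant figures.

The observed yield is Y_obs = Y/(1 + k_d·θ_c) = 0.531 / (1 + 0.0832 × 18.3) = 0.531 / 2.523 = 0.2105 g VSS per g BOD₅ removed.
Substrate removed = Q·(S₀ − S) = 39700 m³/d × (850 − 27.8) g/m³ = 3.26×10^7 g/d = 32641 kg/d.
So the net sludge growth is P_X = 0.2105 × 32641 = 6871 kg VSS/d.

P_X ≈ 6870 kg VSS/d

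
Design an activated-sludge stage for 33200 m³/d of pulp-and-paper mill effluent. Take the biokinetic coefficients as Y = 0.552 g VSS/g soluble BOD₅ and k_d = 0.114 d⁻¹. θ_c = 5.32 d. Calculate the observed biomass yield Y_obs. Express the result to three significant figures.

Y_obs ≈ 0.344 g VSS/g soluble BOD₅

Observed yield with endogenous decay: Y_obs = Y / (1 + k_d·θ_c) = 0.552 / (1 + 0.114 × 5.32) = 0.552 / 1.606 = 0.3436 g VSS/g soluble BOD₅.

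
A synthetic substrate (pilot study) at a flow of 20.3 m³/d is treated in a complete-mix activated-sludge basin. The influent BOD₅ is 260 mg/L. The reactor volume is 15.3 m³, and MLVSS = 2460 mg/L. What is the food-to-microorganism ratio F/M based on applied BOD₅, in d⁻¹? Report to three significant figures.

F/M ≈ 0.140 d⁻¹

F/M = Q·S₀ / (V·X) = 20.3 × 260 / (15.30 × 2460) = 0.1402 g BOD₅·(g VSS·d)⁻¹.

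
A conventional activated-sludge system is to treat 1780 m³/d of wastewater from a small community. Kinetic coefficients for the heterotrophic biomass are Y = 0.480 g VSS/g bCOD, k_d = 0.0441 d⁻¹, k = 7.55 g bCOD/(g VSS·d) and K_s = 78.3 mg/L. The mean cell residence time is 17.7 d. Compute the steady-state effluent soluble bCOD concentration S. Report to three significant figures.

Effluent substrate depends only on kinetics and SRT: S = K_s(1 + k_d θ_c) / [θ_c(Yk − k_d) − 1] = 78.3 × (1 + 0.0441 × 17.7) / [17.7 × (0.480 × 7.55 − 0.0441) − 1] = 139.4 / 62.36 = 2.236 mg/L.

S ≈ 2.24 mg/L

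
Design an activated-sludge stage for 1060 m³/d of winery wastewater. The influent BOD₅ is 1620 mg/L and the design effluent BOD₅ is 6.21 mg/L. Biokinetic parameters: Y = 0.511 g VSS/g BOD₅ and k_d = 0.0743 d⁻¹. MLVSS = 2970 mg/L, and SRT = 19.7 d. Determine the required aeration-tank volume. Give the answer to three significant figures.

From the SRT design equation V = Y Q (S₀−S) θ_c / [X (1 + k_d θ_c)] = 0.511 × 1060 × (1620 − 6.21) × 19.7 / [2970 × (1 + 0.0743 × 19.7)] = 1.72×10^7 / 7317 = 2353 m³.

V ≈ 2350 m³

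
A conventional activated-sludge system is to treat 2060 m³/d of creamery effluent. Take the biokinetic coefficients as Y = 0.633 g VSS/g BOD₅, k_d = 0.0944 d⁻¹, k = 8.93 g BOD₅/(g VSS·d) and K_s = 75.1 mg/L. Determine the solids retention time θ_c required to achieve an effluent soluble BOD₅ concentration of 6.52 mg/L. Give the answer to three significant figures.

θ_c ≈ 2.80 d

At the target effluent, Y k S/(K_s+S) = 0.633×8.93×6.52/81.62 = 0.4516 d⁻¹.
Then 1/θ_c = μ − k_d = 0.4516 − 0.0944 = 0.3572 d⁻¹, giving θ_c = 2.800 d.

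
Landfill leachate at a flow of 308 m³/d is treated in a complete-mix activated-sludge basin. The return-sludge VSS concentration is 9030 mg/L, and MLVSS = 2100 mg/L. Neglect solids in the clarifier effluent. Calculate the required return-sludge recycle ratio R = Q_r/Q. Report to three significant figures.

R ≈ 0.303

Solids balance on the clarifier gives (1+R)X = R·X_r, so R = X/(X_r − X) = 2100 / (9030 − 2100) = 0.3030.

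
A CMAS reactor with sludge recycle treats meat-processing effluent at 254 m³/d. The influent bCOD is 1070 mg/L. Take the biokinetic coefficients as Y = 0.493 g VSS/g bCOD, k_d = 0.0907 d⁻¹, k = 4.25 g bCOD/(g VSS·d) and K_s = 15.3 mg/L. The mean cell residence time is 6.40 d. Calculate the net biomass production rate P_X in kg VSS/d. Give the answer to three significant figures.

P_X ≈ 84.6 kg VSS/d

Effluent substrate depends only on kinetics and SRT: S = K_s(1 + k_d θ_c) / [θ_c(Yk − k_d) − 1] = 15.3 × (1 + 0.0907 × 6.40) / [6.40 × (0.493 × 4.25 − 0.0907) − 1] = 24.18 / 11.83 = 2.044 mg/L.
Observed yield with endogenous decay: Y_obs = Y / (1 + k_d·θ_c) = 0.493 / (1 + 0.0907 × 6.40) = 0.493 / 1.580 = 0.3119 g VSS/g bCOD.
Mass of bCOD removed per day: Q(S₀ − S) = 254 × 1068 g/m³ = 271.3 kg/d.
P_X = Y_obs · Q(S₀ − S) = 0.3119 × 271.3 = 84.61 kg VSS/d.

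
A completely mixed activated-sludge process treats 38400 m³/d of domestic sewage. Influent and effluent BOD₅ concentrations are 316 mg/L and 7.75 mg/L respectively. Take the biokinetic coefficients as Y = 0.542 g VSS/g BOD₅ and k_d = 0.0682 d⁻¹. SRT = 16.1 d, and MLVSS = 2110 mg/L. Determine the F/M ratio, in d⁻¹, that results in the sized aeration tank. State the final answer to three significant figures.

F/M ≈ 0.246 d⁻¹

Rearranging the biomass balance for a CMAS with decay, V = Y·Q·ΔS·θ_c / [X·(1+k_d θ_c)] = 0.542 × 38400 × (316 − 7.75) × 16.1 / [2110 × (1 + 0.0682 × 16.1)] = 1.03×10^8 / 4427 = 23333 m³.
F/M = Q·S₀ / (V·X) = 38400 × 316 / (23333 × 2110) = 0.2465 g BOD₅·(g VSS·d)⁻¹.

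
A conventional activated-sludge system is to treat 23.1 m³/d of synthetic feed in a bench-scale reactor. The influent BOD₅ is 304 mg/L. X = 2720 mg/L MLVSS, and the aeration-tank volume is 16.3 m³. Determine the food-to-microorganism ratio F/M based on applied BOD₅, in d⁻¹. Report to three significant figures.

F/M ≈ 0.158 d⁻¹

F/M = Q·S₀ / (V·X) = 23.1 × 304 / (16.30 × 2720) = 0.1584 g BOD₅·(g VSS·d)⁻¹.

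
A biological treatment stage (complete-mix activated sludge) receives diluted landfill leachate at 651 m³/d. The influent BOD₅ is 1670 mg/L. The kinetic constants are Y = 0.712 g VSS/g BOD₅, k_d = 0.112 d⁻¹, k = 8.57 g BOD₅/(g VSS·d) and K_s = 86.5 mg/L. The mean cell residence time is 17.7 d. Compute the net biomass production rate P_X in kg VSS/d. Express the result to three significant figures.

For a completely mixed reactor with recycle the Lawrence–McCarty relation gives S = K_s·(1 + k_d·θ_c) / [θ_c·(Y·k − k_d) − 1] = 86.5 × (1 + 0.112 × 17.7) / [17.7 × (0.712 × 8.57 − 0.112) − 1] = 258.0 / 105.0 = 2.456 mg/L.
Correct the yield for decay: Y_obs = Y/(1 + k_d θ_c) = 0.712 / (1 + 0.112 × 17.7) = 0.712 / 2.982 = 0.2387.
Mass of BOD₅ removed per day: Q(S₀ − S) = 651 × 1668 g/m³ = 1086 kg/d.
Biomass produced: P_X = Y_obs·Q·ΔS = 0.2387 × 1086 ≈ 259.2 kg VSS/d.

P_X ≈ 259 kg VSS/d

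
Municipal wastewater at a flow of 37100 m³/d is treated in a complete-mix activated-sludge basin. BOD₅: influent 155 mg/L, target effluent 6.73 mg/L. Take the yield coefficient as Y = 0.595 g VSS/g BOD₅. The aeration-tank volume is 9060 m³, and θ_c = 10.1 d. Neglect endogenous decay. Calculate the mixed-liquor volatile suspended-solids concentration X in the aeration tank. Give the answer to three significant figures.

From V·X = Y·Q·(S₀ − S)·θ_c (decay neglected): X = 0.595 × 37100 × (155 − 6.73) × 10.1 / 9060 = 3649 mg/L.

X ≈ 3650 mg/L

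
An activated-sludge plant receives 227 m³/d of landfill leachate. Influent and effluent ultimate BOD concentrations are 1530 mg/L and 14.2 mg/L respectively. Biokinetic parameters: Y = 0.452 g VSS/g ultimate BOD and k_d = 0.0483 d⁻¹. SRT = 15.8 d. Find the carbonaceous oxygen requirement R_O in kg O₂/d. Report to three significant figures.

R_O ≈ 219 kg O₂/d

Observed yield with endogenous decay: Y_obs = Y / (1 + k_d·θ_c) = 0.452 / (1 + 0.0483 × 15.8) = 0.452 / 1.763 = 0.2564 g VSS/g ultimate BOD.
ΔS = 1530 − 14.2 = 1516 mg/L, so the substrate removal rate is 227 × 1516/1000 = 344.1 kg ultimate BOD/d.
Biomass synthesised: P_X = Y_obs × 344.1 = 88.21 kg VSS/d.
R_O = Q·(S₀ − S) − 1.42·P_X = 344.1 − 1.42 × 88.21 = 218.8 kg O₂/d.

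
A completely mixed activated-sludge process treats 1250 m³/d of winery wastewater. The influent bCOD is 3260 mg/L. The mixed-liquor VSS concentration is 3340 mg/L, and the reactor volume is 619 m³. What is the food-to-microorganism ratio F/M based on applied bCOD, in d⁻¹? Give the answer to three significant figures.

F/M = Q·S₀ / (V·X) = 1250 × 3260 / (619.0 × 3340) = 1.971 g bCOD·(g VSS·d)⁻¹.

F/M ≈ 1.97 d⁻¹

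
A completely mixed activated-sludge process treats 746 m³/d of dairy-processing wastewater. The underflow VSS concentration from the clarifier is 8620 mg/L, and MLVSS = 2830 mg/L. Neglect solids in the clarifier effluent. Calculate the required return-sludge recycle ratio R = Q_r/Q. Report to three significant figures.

R = Q_r/Q = X/(X_r − X) = 2830 / (8620 − 2830) = 0.4888.

R ≈ 0.489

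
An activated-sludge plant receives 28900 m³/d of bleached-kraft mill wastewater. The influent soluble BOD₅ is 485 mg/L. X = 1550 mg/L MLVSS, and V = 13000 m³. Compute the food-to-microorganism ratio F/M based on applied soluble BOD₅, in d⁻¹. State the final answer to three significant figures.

F/M = applied load / biomass = Q·S₀/(V·X) = 28900 × 485 / (13000 × 1550) = 0.6956 d⁻¹.

F/M ≈ 0.696 d⁻¹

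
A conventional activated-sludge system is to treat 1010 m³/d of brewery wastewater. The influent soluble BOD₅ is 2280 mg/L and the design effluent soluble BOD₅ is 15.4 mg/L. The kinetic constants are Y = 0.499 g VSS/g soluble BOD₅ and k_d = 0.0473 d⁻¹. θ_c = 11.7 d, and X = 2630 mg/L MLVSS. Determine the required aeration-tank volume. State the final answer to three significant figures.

V ≈ 3270 m³

From the SRT design equation V = Y Q (S₀−S) θ_c / [X (1 + k_d θ_c)] = 0.499 × 1010 × (2280 − 15.4) × 11.7 / [2630 × (1 + 0.0473 × 11.7)] = 1.34×10^7 / 4085 = 3269 m³.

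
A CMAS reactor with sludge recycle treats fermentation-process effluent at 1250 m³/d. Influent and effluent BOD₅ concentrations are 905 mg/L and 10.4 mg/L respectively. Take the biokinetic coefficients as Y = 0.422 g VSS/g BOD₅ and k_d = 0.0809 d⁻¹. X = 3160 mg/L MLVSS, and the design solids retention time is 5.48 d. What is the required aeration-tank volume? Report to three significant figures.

Steady-state biomass mass balance: V·X·(1 + k_d·θ_c) = Y·Q·(S₀ − S)·θ_c, so V = 0.422 × 1250 × (905 − 10.4) × 5.48 / [3160 × (1 + 0.0809 × 5.48)] = 2.59×10^6 / 4561 = 567.0 m³.

V ≈ 567 m³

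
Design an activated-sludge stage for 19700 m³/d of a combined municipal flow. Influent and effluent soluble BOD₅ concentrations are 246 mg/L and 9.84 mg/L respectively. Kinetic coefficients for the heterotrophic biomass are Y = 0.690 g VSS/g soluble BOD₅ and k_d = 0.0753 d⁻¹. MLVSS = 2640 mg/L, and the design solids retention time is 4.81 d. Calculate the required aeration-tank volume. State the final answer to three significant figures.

V ≈ 4290 m³

Rearranging the biomass balance for a CMAS with decay, V = Y·Q·ΔS·θ_c / [X·(1+k_d θ_c)] = 0.690 × 19700 × (246 − 9.84) × 4.81 / [2640 × (1 + 0.0753 × 4.81)] = 1.54×10^7 / 3596 = 4294 m³.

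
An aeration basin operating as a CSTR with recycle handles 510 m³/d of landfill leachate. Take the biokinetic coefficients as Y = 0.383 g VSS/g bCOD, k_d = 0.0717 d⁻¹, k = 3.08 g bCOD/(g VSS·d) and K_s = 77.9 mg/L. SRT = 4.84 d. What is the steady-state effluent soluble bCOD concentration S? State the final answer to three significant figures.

Effluent substrate depends only on kinetics and SRT: S = K_s(1 + k_d θ_c) / [θ_c(Yk − k_d) − 1] = 77.9 × (1 + 0.0717 × 4.84) / [4.84 × (0.383 × 3.08 − 0.0717) − 1] = 104.9 / 4.362 = 24.05 mg/L.

S ≈ 24.1 mg/L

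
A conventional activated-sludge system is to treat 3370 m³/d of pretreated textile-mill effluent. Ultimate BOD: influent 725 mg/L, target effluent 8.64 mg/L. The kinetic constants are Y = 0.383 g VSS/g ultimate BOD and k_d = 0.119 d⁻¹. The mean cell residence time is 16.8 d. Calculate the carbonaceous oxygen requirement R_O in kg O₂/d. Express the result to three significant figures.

R_O ≈ 1980 kg O₂/d

Correct the yield for decay: Y_obs = Y/(1 + k_d θ_c) = 0.383 / (1 + 0.119 × 16.8) = 0.383 / 2.999 = 0.1277.
Substrate removed = Q·(S₀ − S) = 3370 m³/d × (725 − 8.64) g/m³ = 2.41×10^6 g/d = 2414 kg/d.
Net sludge production P_X = 0.1277 × 2414 = 308.3 kg VSS/d.
R_O = Q·ΔS − 1.42 P_X = 2414 − 437.8 = 1976 kg O₂/d.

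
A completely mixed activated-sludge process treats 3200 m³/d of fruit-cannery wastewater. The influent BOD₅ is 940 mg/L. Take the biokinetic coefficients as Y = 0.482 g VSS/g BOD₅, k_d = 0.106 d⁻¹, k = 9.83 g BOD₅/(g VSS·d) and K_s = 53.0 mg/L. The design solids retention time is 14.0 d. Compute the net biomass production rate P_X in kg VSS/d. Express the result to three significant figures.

From the Monod/SRT balance for a CMAS, S = K_s·(1+k_d θ_c)/[θ_c·(Y k − k_d) − 1] = 53.0 × (1 + 0.106 × 14.0) / [14.0 × (0.482 × 9.83 − 0.106) − 1] = 131.7 / 63.85 = 2.062 mg/L.
Correct the yield for decay: Y_obs = Y/(1 + k_d θ_c) = 0.482 / (1 + 0.106 × 14.0) = 0.482 / 2.484 = 0.1940.
ΔS = 940 − 2.06 = 937.9 mg/L, so the substrate removal rate is 3200 × 937.9/1000 = 3001 kg BOD₅/d.
Net biomass production P_X = Y_obs × Q·(S₀ − S) = 0.1940 × 3001 = 582.4 kg VSS/d.

P_X ≈ 582 kg VSS/d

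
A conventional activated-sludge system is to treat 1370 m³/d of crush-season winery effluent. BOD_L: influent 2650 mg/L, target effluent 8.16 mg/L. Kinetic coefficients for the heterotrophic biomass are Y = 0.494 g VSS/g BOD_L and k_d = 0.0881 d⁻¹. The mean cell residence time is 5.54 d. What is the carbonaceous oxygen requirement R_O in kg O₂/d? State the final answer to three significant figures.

Y_obs = Y / (1 + k_d θ_c) = 0.494 / (1 + 0.0881 × 5.54) = 0.494 / 1.488 = 0.3320.
Substrate removed = Q·(S₀ − S) = 1370 m³/d × (2650 − 8.16) g/m³ = 3.62×10^6 g/d = 3619 kg/d.
P_X = Y_obs·Q·(S₀ − S) = 0.3320 × 3619 = 1202 kg VSS/d.
R_O = Q·ΔS − 1.42 P_X = 3619 − 1706 = 1913 kg O₂/d.

R_O ≈ 1910 kg O₂/d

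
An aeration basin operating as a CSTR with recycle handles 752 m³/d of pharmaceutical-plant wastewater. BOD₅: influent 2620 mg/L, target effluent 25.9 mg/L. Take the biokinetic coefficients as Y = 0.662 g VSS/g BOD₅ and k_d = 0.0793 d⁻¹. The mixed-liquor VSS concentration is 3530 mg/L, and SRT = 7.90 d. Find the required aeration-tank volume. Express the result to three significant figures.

Rearranging the biomass balance for a CMAS with decay, V = Y·Q·ΔS·θ_c / [X·(1+k_d θ_c)] = 0.662 × 752 × (2620 − 25.9) × 7.90 / [3530 × (1 + 0.0793 × 7.90)] = 1.02×10^7 / 5741 = 1777 m³.

V ≈ 1780 m³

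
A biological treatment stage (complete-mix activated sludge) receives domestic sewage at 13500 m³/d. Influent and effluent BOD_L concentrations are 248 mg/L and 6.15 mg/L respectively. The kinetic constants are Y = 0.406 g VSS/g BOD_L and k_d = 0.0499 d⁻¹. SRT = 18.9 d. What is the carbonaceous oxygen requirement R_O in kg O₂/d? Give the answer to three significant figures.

R_O ≈ 2300 kg O₂/d

Correct the yield for decay: Y_obs = Y/(1 + k_d θ_c) = 0.406 / (1 + 0.0499 × 18.9) = 0.406 / 1.943 = 0.2089.
Mass of BOD_L removed per day: Q(S₀ − S) = 13500 × 241.8 g/m³ = 3265 kg/d.
P_X = Y_obs·Q·(S₀ − S) = 0.2089 × 3265 = 682.2 kg VSS/d.
Carbonaceous O₂ demand = substrate oxidised − cell-mass equivalent = 3265 − 1.42 × 682.2 = 2296 kg O₂/d.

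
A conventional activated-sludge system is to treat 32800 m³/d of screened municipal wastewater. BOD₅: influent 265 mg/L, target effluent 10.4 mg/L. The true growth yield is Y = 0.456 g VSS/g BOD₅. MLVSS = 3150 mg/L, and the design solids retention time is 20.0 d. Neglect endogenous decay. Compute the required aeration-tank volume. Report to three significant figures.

Biomass mass balance (decay neglected): V·X = Y·Q·(S₀ − S)·θ_c, so V = 0.456 × 32800 × (265 − 10.4) × 20.0 / 3150 = 24178 m³.

V ≈ 24200 m³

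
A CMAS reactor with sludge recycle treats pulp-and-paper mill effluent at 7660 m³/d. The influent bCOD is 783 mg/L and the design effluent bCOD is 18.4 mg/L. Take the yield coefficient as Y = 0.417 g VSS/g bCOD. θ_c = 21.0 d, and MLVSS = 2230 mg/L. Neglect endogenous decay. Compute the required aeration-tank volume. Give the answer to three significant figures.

V ≈ 23000 m³

Biomass mass balance (decay neglected): V·X = Y·Q·(S₀ − S)·θ_c, so V = 0.417 × 7660 × (783 − 18.4) × 21.0 / 2230 = 22999 m³.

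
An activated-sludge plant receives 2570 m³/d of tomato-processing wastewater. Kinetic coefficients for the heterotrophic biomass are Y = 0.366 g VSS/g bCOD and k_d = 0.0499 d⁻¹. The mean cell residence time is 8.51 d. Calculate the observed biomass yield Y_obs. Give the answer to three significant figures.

Correct the yield for decay: Y_obs = Y/(1 + k_d θ_c) = 0.366 / (1 + 0.0499 × 8.51) = 0.366 / 1.425 = 0.2569.

Y_obs ≈ 0.257 g VSS/g bCOD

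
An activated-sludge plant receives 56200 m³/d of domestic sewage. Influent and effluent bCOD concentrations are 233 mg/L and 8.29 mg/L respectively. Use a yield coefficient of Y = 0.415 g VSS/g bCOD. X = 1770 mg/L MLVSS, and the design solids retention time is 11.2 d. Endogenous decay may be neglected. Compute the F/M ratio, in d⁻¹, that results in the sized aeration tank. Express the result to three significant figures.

F/M ≈ 0.223 d⁻¹

With k_d = 0 the design equation reduces to V = Y Q (S₀−S) θ_c / X = 0.415 × 56200 × (233 − 8.29) × 11.2 / 1770 = 33163 m³.
F/M = Q·S₀ / (V·X) = 56200 × 233 / (33163 × 1770) = 0.2231 g bCOD·(g VSS·d)⁻¹.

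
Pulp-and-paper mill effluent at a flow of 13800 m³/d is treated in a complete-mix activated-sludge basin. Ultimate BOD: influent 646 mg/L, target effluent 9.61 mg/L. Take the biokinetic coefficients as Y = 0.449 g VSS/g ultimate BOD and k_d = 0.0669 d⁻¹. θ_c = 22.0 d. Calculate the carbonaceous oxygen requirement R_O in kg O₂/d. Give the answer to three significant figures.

The observed yield is Y_obs = Y/(1 + k_d·θ_c) = 0.449 / (1 + 0.0669 × 22.0) = 0.449 / 2.472 = 0.1816 g VSS per g ultimate BOD removed.
Substrate removed = Q·(S₀ − S) = 13800 m³/d × (646 − 9.61) g/m³ = 8.78×10^6 g/d = 8782 kg/d.
Biomass synthesised: P_X = Y_obs × 8782 = 1595 kg VSS/d.
R_O = Q·(S₀ − S) − 1.42·P_X = 8782 − 1.42 × 1595 = 6517 kg O₂/d.

R_O ≈ 6520 kg O₂/d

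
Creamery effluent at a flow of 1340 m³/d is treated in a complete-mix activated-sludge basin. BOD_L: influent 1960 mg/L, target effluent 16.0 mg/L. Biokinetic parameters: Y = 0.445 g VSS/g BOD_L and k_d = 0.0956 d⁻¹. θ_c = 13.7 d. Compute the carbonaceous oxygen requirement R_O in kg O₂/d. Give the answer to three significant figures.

The observed yield is Y_obs = Y/(1 + k_d·θ_c) = 0.445 / (1 + 0.0956 × 13.7) = 0.445 / 2.310 = 0.1927 g VSS per g BOD_L removed.
Q·(S₀ − S) = 1340 × (1960 − 16.0) × 10⁻³ = 2605 kg/d removed.
Biomass synthesised: P_X = Y_obs × 2605 = 501.9 kg VSS/d.
R_O = Q·ΔS − 1.42 P_X = 2605 − 712.7 = 1892 kg O₂/d.

R_O ≈ 1890 kg O₂/d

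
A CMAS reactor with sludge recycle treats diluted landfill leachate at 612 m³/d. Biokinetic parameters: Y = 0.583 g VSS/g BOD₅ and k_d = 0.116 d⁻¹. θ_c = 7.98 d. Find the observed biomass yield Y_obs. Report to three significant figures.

Y_obs ≈ 0.303 g VSS/g BOD₅

Y_obs = Y / (1 + k_d θ_c) = 0.583 / (1 + 0.116 × 7.98) = 0.583 / 1.926 = 0.3028.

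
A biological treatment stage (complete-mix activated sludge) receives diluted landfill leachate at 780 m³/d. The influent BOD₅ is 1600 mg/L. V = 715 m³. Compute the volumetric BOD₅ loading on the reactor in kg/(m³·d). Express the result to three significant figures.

Applied BOD₅ load per unit volume = Q·S₀/V = (780 × 1600/1000)/715.0 = 1.745 kg BOD₅·m⁻³·d⁻¹.

L_v ≈ 1.75 kg BOD₅/(m³·d)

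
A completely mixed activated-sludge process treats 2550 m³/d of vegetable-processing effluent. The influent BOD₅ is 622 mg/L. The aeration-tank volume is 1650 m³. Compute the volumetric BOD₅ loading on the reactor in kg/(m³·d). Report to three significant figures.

L_v ≈ 0.961 kg BOD₅/(m³·d)

L_v = Q S₀ / V = 2550 × 622 × 10⁻³ / 1650 = 0.9613 kg/(m³·d).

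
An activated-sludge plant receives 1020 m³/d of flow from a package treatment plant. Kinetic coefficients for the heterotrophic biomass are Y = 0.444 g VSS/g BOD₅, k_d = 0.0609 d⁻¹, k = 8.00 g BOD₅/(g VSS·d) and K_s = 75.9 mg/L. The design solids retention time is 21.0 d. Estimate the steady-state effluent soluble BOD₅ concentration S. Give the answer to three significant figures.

S ≈ 2.39 mg/L

Effluent substrate depends only on kinetics and SRT: S = K_s(1 + k_d θ_c) / [θ_c(Yk − k_d) − 1] = 75.9 × (1 + 0.0609 × 21.0) / [21.0 × (0.444 × 8.00 − 0.0609) − 1] = 173.0 / 72.31 = 2.392 mg/L.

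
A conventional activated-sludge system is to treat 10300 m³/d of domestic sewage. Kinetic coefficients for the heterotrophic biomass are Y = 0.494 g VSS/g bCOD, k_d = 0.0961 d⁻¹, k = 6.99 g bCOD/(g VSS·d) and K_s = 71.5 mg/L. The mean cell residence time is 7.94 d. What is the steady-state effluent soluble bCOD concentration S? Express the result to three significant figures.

For a completely mixed reactor with recycle the Lawrence–McCarty relation gives S = K_s·(1 + k_d·θ_c) / [θ_c·(Y·k − k_d) − 1] = 71.5 × (1 + 0.0961 × 7.94) / [7.94 × (0.494 × 6.99 − 0.0961) − 1] = 126.1 / 25.65 = 4.914 mg/L.

S ≈ 4.91 mg/L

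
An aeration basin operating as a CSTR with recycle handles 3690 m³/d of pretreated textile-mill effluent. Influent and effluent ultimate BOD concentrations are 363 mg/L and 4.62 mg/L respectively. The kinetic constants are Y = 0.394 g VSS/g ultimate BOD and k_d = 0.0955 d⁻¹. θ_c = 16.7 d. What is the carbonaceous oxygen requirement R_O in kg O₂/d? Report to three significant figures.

R_O ≈ 1040 kg O₂/d

The observed yield is Y_obs = Y/(1 + k_d·θ_c) = 0.394 / (1 + 0.0955 × 16.7) = 0.394 / 2.595 = 0.1518 g VSS per g ultimate BOD removed.
Substrate removed = Q·(S₀ − S) = 3690 m³/d × (363 − 4.62) g/m³ = 1.32×10^6 g/d = 1322 kg/d.
Biomass synthesised: P_X = Y_obs × 1322 = 200.8 kg VSS/d.
R_O = Q·(S₀ − S) − 1.42·P_X = 1322 − 1.42 × 200.8 = 1037 kg O₂/d.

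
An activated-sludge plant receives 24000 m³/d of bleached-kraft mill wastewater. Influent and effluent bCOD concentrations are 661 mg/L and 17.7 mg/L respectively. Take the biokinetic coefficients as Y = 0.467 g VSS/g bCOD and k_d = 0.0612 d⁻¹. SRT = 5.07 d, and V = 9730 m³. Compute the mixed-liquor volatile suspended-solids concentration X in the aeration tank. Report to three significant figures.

X ≈ 2870 mg/L

Solving the biomass balance for X: X = Y Q (S₀−S) θ_c / [V (1+k_d θ_c)] = 0.467 × 24000 × (661 − 17.7) × 5.07 / [9730 × (1 + 0.0612 × 5.07)] = 2867 mg/L.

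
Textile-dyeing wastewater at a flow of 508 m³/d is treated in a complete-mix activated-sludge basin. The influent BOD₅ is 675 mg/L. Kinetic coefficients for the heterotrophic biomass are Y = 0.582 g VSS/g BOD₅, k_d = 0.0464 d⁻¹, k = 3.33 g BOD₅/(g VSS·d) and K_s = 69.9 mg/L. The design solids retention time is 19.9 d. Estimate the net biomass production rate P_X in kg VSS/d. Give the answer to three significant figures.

P_X ≈ 103 kg VSS/d

From the Monod/SRT balance for a CMAS, S = K_s·(1+k_d θ_c)/[θ_c·(Y k − k_d) − 1] = 69.9 × (1 + 0.0464 × 19.9) / [19.9 × (0.582 × 3.33 − 0.0464) − 1] = 134.4 / 36.64 = 3.669 mg/L.
Observed yield with endogenous decay: Y_obs = Y / (1 + k_d·θ_c) = 0.582 / (1 + 0.0464 × 19.9) = 0.582 / 1.923 = 0.3026 g VSS/g BOD₅.
Mass of BOD₅ removed per day: Q(S₀ − S) = 508 × 671.3 g/m³ = 341.0 kg/d.
Biomass produced: P_X = Y_obs·Q·ΔS = 0.3026 × 341.0 ≈ 103.2 kg VSS/d.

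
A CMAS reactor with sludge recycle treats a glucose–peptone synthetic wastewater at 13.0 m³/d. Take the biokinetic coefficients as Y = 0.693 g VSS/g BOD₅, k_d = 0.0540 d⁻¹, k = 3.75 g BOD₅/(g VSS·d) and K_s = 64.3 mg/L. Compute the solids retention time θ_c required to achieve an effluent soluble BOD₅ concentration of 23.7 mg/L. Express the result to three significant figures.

θ_c ≈ 1.55 d

Specific growth rate at S = 23.7 mg/L: μ = YkS/(K_s+S) = 0.693·3.75·23.7/(64.3+23.7) = 0.6999 d⁻¹.
1/θ_c = 0.6999 − 0.0540 = 0.6459 d⁻¹, so θ_c = 1.548 d.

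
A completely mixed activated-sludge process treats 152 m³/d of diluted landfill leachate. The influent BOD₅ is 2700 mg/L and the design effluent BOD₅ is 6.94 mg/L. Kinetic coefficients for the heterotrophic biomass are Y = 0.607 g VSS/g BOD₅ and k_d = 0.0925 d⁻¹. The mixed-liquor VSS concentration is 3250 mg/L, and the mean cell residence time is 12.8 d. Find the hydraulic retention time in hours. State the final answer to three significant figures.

τ ≈ 70.7 h

Steady-state biomass mass balance: V·X·(1 + k_d·θ_c) = Y·Q·(S₀ − S)·θ_c, so V = 0.607 × 152 × (2700 − 6.94) × 12.8 / [3250 × (1 + 0.0925 × 12.8)] = 3.18×10^6 / 7098 = 448.1 m³.
τ = V/Q = 448.1/152 = 2.948 d, or 70.75 h.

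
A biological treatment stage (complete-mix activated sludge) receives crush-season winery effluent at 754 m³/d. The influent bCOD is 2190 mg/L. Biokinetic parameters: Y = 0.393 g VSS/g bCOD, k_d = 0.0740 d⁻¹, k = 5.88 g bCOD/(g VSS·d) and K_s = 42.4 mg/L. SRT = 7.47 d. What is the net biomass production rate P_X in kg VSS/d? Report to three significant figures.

P_X ≈ 417 kg VSS/d

From the Monod/SRT balance for a CMAS, S = K_s·(1+k_d θ_c)/[θ_c·(Y k − k_d) − 1] = 42.4 × (1 + 0.0740 × 7.47) / [7.47 × (0.393 × 5.88 − 0.0740) − 1] = 65.84 / 15.71 = 4.191 mg/L.
Observed yield with endogenous decay: Y_obs = Y / (1 + k_d·θ_c) = 0.393 / (1 + 0.0740 × 7.47) = 0.393 / 1.553 = 0.2531 g VSS/g bCOD.
Mass of bCOD removed per day: Q(S₀ − S) = 754 × 2186 g/m³ = 1648 kg/d.
Net biomass production P_X = Y_obs × Q·(S₀ − S) = 0.2531 × 1648 = 417.1 kg VSS/d.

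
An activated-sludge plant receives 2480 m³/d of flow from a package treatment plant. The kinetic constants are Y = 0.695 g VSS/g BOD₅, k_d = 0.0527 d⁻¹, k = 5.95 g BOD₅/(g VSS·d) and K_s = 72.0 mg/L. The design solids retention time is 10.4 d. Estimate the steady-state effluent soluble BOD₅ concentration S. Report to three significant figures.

S ≈ 2.69 mg/L

Effluent substrate depends only on kinetics and SRT: S = K_s(1 + k_d θ_c) / [θ_c(Yk − k_d) − 1] = 72.0 × (1 + 0.0527 × 10.4) / [10.4 × (0.695 × 5.95 − 0.0527) − 1] = 111.5 / 41.46 = 2.689 mg/L.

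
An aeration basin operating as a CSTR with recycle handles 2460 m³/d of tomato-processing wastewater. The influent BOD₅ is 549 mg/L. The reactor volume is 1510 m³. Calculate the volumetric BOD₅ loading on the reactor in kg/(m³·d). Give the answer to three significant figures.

L_v ≈ 0.894 kg BOD₅/(m³·d)

Applied BOD₅ load per unit volume = Q·S₀/V = (2460 × 549/1000)/1510 = 0.8944 kg BOD₅·m⁻³·d⁻¹.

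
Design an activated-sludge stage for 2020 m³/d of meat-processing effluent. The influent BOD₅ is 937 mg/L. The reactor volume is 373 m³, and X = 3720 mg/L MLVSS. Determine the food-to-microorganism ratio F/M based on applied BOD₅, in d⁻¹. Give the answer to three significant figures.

F/M ≈ 1.36 d⁻¹

F/M = applied load / biomass = Q·S₀/(V·X) = 2020 × 937 / (373.0 × 3720) = 1.364 d⁻¹.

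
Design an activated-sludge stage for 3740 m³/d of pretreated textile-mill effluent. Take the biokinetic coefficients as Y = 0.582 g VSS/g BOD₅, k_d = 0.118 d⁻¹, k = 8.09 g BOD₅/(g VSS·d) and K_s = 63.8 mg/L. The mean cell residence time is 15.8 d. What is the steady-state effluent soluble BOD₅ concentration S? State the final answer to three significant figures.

For a completely mixed reactor with recycle the Lawrence–McCarty relation gives S = K_s·(1 + k_d·θ_c) / [θ_c·(Y·k − k_d) − 1] = 63.8 × (1 + 0.118 × 15.8) / [15.8 × (0.582 × 8.09 − 0.118) − 1] = 182.7 / 71.53 = 2.555 mg/L.

S ≈ 2.55 mg/L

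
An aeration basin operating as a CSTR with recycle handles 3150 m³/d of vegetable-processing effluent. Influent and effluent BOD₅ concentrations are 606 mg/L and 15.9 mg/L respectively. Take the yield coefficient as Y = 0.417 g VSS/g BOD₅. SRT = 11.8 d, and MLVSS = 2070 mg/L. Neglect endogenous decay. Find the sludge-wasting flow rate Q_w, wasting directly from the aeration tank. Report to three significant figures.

With k_d = 0 the design equation reduces to V = Y Q (S₀−S) θ_c / X = 0.417 × 3150 × (606 − 15.9) × 11.8 / 2070 = 4419 m³.
Wasting from the aeration tank: Q_w = V / θ_c = 4419 / 11.8 = 374.5 m³/d.

Q_w ≈ 374 m³/d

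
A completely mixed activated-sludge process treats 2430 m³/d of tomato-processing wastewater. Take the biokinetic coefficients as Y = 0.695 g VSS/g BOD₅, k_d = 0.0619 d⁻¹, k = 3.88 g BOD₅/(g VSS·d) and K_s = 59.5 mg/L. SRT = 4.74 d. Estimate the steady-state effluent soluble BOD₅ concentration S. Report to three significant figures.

S ≈ 6.70 mg/L

Effluent substrate depends only on kinetics and SRT: S = K_s(1 + k_d θ_c) / [θ_c(Yk − k_d) − 1] = 59.5 × (1 + 0.0619 × 4.74) / [4.74 × (0.695 × 3.88 − 0.0619) − 1] = 76.96 / 11.49 = 6.699 mg/L.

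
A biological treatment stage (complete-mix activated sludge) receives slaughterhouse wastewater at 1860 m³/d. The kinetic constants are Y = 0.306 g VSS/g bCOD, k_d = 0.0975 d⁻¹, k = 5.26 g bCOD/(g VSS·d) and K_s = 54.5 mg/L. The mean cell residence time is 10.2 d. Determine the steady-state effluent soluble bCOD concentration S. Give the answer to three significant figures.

From the Monod/SRT balance for a CMAS, S = K_s·(1+k_d θ_c)/[θ_c·(Y k − k_d) − 1] = 54.5 × (1 + 0.0975 × 10.2) / [10.2 × (0.306 × 5.26 − 0.0975) − 1] = 108.7 / 14.42 = 7.537 mg/L.

S ≈ 7.54 mg/L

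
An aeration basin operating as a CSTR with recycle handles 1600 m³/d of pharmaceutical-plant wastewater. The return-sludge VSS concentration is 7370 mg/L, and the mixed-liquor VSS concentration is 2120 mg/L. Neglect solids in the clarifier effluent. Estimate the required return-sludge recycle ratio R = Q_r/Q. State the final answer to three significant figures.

R = Q_r/Q = X/(X_r − X) = 2120 / (7370 − 2120) = 0.4038.

R ≈ 0.404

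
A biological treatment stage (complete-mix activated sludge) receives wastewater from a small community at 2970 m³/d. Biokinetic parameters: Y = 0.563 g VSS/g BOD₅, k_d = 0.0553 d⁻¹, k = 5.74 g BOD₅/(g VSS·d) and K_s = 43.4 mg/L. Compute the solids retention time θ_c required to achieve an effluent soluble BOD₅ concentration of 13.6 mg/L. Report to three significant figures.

θ_c ≈ 1.40 d

From 1/θ_c = Y·k·S/(K_s + S) − k_d: Y·k·S/(K_s+S) = 0.563 × 5.74 × 13.6 / (43.4 + 13.6) = 0.7711 d⁻¹.
Then 1/θ_c = μ − k_d = 0.7711 − 0.0553 = 0.7158 d⁻¹, giving θ_c = 1.397 d.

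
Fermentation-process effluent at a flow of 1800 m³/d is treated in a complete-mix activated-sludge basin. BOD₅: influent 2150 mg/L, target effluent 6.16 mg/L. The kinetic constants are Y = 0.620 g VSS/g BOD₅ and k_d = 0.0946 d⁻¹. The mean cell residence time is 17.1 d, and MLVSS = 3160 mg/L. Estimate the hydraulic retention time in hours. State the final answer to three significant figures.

Steady-state biomass mass balance: V·X·(1 + k_d·θ_c) = Y·Q·(S₀ − S)·θ_c, so V = 0.620 × 1800 × (2150 − 6.16) × 17.1 / [3160 × (1 + 0.0946 × 17.1)] = 4.09×10^7 / 8272 = 4946 m³.
τ = V/Q = 4946/1800 = 2.748 d, or 65.95 h.

τ ≈ 65.9 h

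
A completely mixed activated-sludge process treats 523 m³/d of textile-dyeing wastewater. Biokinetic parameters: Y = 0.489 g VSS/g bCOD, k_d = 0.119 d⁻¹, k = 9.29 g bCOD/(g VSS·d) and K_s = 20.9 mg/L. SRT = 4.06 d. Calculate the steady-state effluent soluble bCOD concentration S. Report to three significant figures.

S ≈ 1.83 mg/L

For a completely mixed reactor with recycle the Lawrence–McCarty relation gives S = K_s·(1 + k_d·θ_c) / [θ_c·(Y·k − k_d) − 1] = 20.9 × (1 + 0.119 × 4.06) / [4.06 × (0.489 × 9.29 − 0.119) − 1] = 31.00 / 16.96 = 1.828 mg/L.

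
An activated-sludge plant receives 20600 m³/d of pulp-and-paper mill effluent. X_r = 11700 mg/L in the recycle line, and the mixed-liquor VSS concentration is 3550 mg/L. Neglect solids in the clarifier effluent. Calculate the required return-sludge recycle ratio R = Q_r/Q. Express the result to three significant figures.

R ≈ 0.436

Mass balance around the secondary clarifier (neglecting effluent solids): R = X / (X_r − X) = 3550 / (11700 − 3550) = 0.4356.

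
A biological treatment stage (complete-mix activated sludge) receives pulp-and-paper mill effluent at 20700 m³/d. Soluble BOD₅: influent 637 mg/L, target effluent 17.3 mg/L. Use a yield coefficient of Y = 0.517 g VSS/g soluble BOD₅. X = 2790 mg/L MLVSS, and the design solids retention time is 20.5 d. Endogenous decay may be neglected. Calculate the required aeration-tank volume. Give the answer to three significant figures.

V ≈ 48700 m³

With k_d = 0 the design equation reduces to V = Y Q (S₀−S) θ_c / X = 0.517 × 20700 × (637 − 17.3) × 20.5 / 2790 = 48730 m³.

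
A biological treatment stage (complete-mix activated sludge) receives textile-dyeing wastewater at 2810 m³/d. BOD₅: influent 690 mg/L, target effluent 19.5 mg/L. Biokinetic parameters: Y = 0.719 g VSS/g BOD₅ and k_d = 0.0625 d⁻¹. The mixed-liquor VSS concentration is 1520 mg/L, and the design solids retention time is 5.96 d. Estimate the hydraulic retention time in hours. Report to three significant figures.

τ ≈ 33.1 h

Steady-state biomass mass balance: V·X·(1 + k_d·θ_c) = Y·Q·(S₀ − S)·θ_c, so V = 0.719 × 2810 × (690 − 19.5) × 5.96 / [1520 × (1 + 0.0625 × 5.96)] = 8.07×10^6 / 2086 = 3870 m³.
Hydraulic retention time τ = V/Q = 3870 / 2810 = 1.377 d = 33.05 h.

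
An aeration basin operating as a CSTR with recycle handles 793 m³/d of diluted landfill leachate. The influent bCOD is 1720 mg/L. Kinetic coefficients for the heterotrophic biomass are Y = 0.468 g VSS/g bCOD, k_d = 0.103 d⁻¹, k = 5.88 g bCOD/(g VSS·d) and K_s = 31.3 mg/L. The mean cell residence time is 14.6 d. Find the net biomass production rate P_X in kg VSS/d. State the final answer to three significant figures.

For a completely mixed reactor with recycle the Lawrence–McCarty relation gives S = K_s·(1 + k_d·θ_c) / [θ_c·(Y·k − k_d) − 1] = 31.3 × (1 + 0.103 × 14.6) / [14.6 × (0.468 × 5.88 − 0.103) − 1] = 78.37 / 37.67 = 2.080 mg/L.
Observed yield with endogenous decay: Y_obs = Y / (1 + k_d·θ_c) = 0.468 / (1 + 0.103 × 14.6) = 0.468 / 2.504 = 0.1869 g VSS/g bCOD.
Q·(S₀ − S) = 793 × (1720 − 2.08) × 10⁻³ = 1362 kg/d removed.
So the net sludge growth is P_X = 0.1869 × 1362 = 254.6 kg VSS/d.

P_X ≈ 255 kg VSS/d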